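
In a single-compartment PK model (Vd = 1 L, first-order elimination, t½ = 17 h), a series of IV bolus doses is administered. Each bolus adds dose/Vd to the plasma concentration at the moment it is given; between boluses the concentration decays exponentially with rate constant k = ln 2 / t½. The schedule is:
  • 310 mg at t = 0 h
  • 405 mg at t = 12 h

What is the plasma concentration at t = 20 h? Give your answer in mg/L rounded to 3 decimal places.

429.431 mg/L

k = ln 2 / 17 = 0.04077 per h
Dose 1 (310 mg at t=0 h): 310·exp(−0.04077·20) = 137.154 mg/L
Dose 2 (405 mg at t=12 h): 405·exp(−0.04077·8) = 292.276 mg/L
C(20) = 137.154 + 292.276 = 429.431 mg/L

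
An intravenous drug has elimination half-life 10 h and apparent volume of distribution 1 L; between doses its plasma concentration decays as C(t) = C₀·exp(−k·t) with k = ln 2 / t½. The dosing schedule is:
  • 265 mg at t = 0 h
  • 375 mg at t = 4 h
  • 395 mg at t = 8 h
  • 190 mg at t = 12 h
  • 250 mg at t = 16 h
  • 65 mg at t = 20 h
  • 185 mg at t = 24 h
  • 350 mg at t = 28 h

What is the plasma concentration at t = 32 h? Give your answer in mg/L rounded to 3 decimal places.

687.288 mg/L

k = ln 2 / 10 = 0.06931 per h
Dose 1 (265 mg at t=0 h): 265·exp(−0.06931·32) = 28.837 mg/L
Dose 2 (375 mg at t=4 h): 375·exp(−0.06931·28) = 53.845 mg/L
Dose 3 (395 mg at t=8 h): 395·exp(−0.06931·24) = 74.839 mg/L
Dose 4 (190 mg at t=12 h): 190·exp(−0.06931·20) = 47.500 mg/L
Dose 5 (250 mg at t=16 h): 250·exp(−0.06931·16) = 82.469 mg/L
Dose 6 (65 mg at t=20 h): 65·exp(−0.06931·12) = 28.293 mg/L
Dose 7 (185 mg at t=24 h): 185·exp(−0.06931·8) = 106.255 mg/L
Dose 8 (350 mg at t=28 h): 350·exp(−0.06931·4) = 265.250 mg/L
C(32) = 28.837 + 53.845 + 74.839 + 47.500 + 82.469 + 28.293 + 106.255 + 265.250 = 687.288 mg/L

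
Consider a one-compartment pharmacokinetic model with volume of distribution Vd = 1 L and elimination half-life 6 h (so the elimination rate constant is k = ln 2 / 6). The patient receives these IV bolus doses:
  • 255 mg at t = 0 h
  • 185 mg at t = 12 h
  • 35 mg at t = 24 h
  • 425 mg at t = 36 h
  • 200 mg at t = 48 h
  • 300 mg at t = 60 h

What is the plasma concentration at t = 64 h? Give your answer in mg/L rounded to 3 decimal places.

k = ln 2 / 6 = 0.11552 per h
Dose 1 (255 mg at t=0 h): 255·exp(−0.11552·64) = 0.157 mg/L
Dose 2 (185 mg at t=12 h): 185·exp(−0.11552·52) = 0.455 mg/L
Dose 3 (35 mg at t=24 h): 35·exp(−0.11552·40) = 0.345 mg/L
Dose 4 (425 mg at t=36 h): 425·exp(−0.11552·28) = 16.733 mg/L
Dose 5 (200 mg at t=48 h): 200·exp(−0.11552·16) = 31.498 mg/L
Dose 6 (300 mg at t=60 h): 300·exp(−0.11552·4) = 188.988 mg/L
C(64) = 0.157 + 0.455 + 0.345 + 16.733 + 31.498 + 188.988 = 238.176 mg/L

238.176 mg/L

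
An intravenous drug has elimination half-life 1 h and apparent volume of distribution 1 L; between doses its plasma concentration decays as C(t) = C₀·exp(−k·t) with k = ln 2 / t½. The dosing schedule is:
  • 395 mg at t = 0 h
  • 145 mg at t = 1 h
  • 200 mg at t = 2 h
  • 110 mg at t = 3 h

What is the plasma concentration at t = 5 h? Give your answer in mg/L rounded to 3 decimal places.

k = ln 2 / 1 = 0.69315 per h
Dose 1 (395 mg at t=0 h): 395·exp(−0.69315·5) = 12.344 mg/L
Dose 2 (145 mg at t=1 h): 145·exp(−0.69315·4) = 9.062 mg/L
Dose 3 (200 mg at t=2 h): 200·exp(−0.69315·3) = 25.000 mg/L
Dose 4 (110 mg at t=3 h): 110·exp(−0.69315·2) = 27.500 mg/L
C(5) = 12.344 + 9.062 + 25.000 + 27.500 = 73.906 mg/L

73.906 mg/L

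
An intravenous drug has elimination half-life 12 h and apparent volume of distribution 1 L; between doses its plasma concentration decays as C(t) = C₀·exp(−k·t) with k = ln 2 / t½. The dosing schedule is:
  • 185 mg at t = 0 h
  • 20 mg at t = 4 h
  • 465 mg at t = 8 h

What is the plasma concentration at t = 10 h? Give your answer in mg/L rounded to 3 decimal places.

532.238 mg/L

k = ln 2 / 12 = 0.05776 per h
Dose 1 (185 mg at t=0 h): 185·exp(−0.05776·10) = 103.828 mg/L
Dose 2 (20 mg at t=4 h): 20·exp(−0.05776·6) = 14.142 mg/L
Dose 3 (465 mg at t=8 h): 465·exp(−0.05776·2) = 414.268 mg/L
C(10) = 103.828 + 14.142 + 414.268 = 532.238 mg/L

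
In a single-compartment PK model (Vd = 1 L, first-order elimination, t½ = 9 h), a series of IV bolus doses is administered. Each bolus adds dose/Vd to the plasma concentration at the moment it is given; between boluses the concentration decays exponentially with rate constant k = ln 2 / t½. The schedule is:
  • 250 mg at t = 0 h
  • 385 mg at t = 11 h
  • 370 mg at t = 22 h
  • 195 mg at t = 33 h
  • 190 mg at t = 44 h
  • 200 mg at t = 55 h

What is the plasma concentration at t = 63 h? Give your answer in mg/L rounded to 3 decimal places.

196.036 mg/L

k = ln 2 / 9 = 0.07702 per h
Dose 1 (250 mg at t=0 h): 250·exp(−0.07702·63) = 1.953 mg/L
Dose 2 (385 mg at t=11 h): 385·exp(−0.07702·52) = 7.017 mg/L
Dose 3 (370 mg at t=22 h): 370·exp(−0.07702·41) = 15.734 mg/L
Dose 4 (195 mg at t=33 h): 195·exp(−0.07702·30) = 19.346 mg/L
Dose 5 (190 mg at t=44 h): 190·exp(−0.07702·19) = 43.979 mg/L
Dose 6 (200 mg at t=55 h): 200·exp(−0.07702·8) = 108.006 mg/L
C(63) = 1.953 + 7.017 + 15.734 + 19.346 + 43.979 + 108.006 = 196.036 mg/L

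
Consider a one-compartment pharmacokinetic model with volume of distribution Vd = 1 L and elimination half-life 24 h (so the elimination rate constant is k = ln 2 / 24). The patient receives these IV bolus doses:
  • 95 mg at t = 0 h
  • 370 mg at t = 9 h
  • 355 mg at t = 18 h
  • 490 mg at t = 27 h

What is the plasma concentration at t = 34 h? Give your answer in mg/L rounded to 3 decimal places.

k = ln 2 / 24 = 0.02888 per h
Dose 1 (95 mg at t=0 h): 95·exp(−0.02888·34) = 35.585 mg/L
Dose 2 (370 mg at t=9 h): 370·exp(−0.02888·25) = 179.733 mg/L
Dose 3 (355 mg at t=18 h): 355·exp(−0.02888·16) = 223.636 mg/L
Dose 4 (490 mg at t=27 h): 490·exp(−0.02888·7) = 400.309 mg/L
C(34) = 35.585 + 179.733 + 223.636 + 400.309 = 839.263 mg/L

839.263 mg/L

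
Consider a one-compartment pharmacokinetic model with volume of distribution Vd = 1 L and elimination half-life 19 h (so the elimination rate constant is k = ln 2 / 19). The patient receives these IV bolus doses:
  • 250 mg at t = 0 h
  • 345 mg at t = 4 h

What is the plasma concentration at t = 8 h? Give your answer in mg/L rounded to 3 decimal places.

k = ln 2 / 19 = 0.03648 per h
Dose 1 (250 mg at t=0 h): 250·exp(−0.03648·8) = 186.720 mg/L
Dose 2 (345 mg at t=4 h): 345·exp(−0.03648·4) = 298.157 mg/L
C(8) = 186.720 + 298.157 = 484.876 mg/L

484.876 mg/L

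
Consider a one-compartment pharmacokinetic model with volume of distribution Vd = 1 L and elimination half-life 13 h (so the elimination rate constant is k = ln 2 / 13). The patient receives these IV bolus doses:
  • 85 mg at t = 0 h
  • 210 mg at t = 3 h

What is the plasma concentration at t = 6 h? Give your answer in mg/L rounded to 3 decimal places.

k = ln 2 / 13 = 0.05332 per h
Dose 1 (85 mg at t=0 h): 85·exp(−0.05332·6) = 61.728 mg/L
Dose 2 (210 mg at t=3 h): 210·exp(−0.05332·3) = 178.958 mg/L
C(6) = 61.728 + 178.958 = 240.686 mg/L

240.686 mg/L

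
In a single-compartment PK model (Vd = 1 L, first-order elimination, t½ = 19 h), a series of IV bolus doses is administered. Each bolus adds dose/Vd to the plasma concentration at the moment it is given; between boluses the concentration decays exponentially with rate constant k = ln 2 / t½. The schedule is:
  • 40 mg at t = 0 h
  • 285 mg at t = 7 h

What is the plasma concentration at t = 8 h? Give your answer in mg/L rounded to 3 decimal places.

k = ln 2 / 19 = 0.03648 per h
Dose 1 (40 mg at t=0 h): 40·exp(−0.03648·8) = 29.875 mg/L
Dose 2 (285 mg at t=7 h): 285·exp(−0.03648·1) = 274.790 mg/L
C(8) = 29.875 + 274.790 = 304.665 mg/L

304.665 mg/L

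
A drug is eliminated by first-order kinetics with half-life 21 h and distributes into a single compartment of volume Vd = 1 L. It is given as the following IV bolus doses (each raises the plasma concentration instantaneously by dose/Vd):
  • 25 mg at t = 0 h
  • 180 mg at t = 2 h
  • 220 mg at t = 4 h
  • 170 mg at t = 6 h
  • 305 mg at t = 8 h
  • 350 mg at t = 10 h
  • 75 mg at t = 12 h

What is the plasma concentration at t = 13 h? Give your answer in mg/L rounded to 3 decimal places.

k = ln 2 / 21 = 0.03301 per h
Dose 1 (25 mg at t=0 h): 25·exp(−0.03301·13) = 16.278 mg/L
Dose 2 (180 mg at t=2 h): 180·exp(−0.03301·11) = 125.196 mg/L
Dose 3 (220 mg at t=4 h): 220·exp(−0.03301·9) = 163.459 mg/L
Dose 4 (170 mg at t=6 h): 170·exp(−0.03301·7) = 134.929 mg/L
Dose 5 (305 mg at t=8 h): 305·exp(−0.03301·5) = 258.599 mg/L
Dose 6 (350 mg at t=10 h): 350·exp(−0.03301·3) = 317.003 mg/L
Dose 7 (75 mg at t=12 h): 75·exp(−0.03301·1) = 72.565 mg/L
C(13) = 16.278 + 125.196 + 163.459 + 134.929 + 258.599 + 317.003 + 72.565 = 1088.029 mg/L

1088.029 mg/L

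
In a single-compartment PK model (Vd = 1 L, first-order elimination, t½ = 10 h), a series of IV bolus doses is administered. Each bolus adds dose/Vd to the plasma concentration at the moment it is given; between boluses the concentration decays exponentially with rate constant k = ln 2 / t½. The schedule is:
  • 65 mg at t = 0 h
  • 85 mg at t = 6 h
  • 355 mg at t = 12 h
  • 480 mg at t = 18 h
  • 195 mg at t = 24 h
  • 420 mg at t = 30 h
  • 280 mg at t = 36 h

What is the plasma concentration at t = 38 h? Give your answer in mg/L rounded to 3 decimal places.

751.341 mg/L

k = ln 2 / 10 = 0.06931 per h
Dose 1 (65 mg at t=0 h): 65·exp(−0.06931·38) = 4.667 mg/L
Dose 2 (85 mg at t=6 h): 85·exp(−0.06931·32) = 9.250 mg/L
Dose 3 (355 mg at t=12 h): 355·exp(−0.06931·26) = 58.553 mg/L
Dose 4 (480 mg at t=18 h): 480·exp(−0.06931·20) = 120.000 mg/L
Dose 5 (195 mg at t=24 h): 195·exp(−0.06931·14) = 73.891 mg/L
Dose 6 (420 mg at t=30 h): 420·exp(−0.06931·8) = 241.227 mg/L
Dose 7 (280 mg at t=36 h): 280·exp(−0.06931·2) = 243.754 mg/L
C(38) = 4.667 + 9.250 + 58.553 + 120.000 + 73.891 + 241.227 + 243.754 = 751.341 mg/L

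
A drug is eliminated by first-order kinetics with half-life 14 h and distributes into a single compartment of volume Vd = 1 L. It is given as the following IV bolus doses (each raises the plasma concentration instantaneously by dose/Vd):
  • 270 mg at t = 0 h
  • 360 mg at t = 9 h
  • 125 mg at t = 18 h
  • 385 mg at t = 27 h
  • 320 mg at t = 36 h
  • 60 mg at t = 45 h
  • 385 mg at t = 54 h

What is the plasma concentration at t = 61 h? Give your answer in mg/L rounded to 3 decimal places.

k = ln 2 / 14 = 0.04951 per h
Dose 1 (270 mg at t=0 h): 270·exp(−0.04951·61) = 13.174 mg/L
Dose 2 (360 mg at t=9 h): 360·exp(−0.04951·52) = 27.428 mg/L
Dose 3 (125 mg at t=18 h): 125·exp(−0.04951·43) = 14.870 mg/L
Dose 4 (385 mg at t=27 h): 385·exp(−0.04951·34) = 71.513 mg/L
Dose 5 (320 mg at t=36 h): 320·exp(−0.04951·25) = 92.810 mg/L
Dose 6 (60 mg at t=45 h): 60·exp(−0.04951·16) = 27.172 mg/L
Dose 7 (385 mg at t=54 h): 385·exp(−0.04951·7) = 272.236 mg/L
C(61) = 13.174 + 27.428 + 14.870 + 71.513 + 92.810 + 27.172 + 272.236 = 519.204 mg/L

519.204 mg/L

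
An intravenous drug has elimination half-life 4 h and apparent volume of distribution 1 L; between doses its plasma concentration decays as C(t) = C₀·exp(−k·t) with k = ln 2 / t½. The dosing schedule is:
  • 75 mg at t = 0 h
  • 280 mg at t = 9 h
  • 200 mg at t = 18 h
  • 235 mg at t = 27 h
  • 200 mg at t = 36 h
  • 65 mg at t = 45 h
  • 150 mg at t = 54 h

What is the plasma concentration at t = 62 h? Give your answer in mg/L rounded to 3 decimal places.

k = ln 2 / 4 = 0.17329 per h
Dose 1 (75 mg at t=0 h): 75·exp(−0.17329·62) = 0.002 mg/L
Dose 2 (280 mg at t=9 h): 280·exp(−0.17329·53) = 0.029 mg/L
Dose 3 (200 mg at t=18 h): 200·exp(−0.17329·44) = 0.098 mg/L
Dose 4 (235 mg at t=27 h): 235·exp(−0.17329·35) = 0.546 mg/L
Dose 5 (200 mg at t=36 h): 200·exp(−0.17329·26) = 2.210 mg/L
Dose 6 (65 mg at t=45 h): 65·exp(−0.17329·17) = 3.416 mg/L
Dose 7 (150 mg at t=54 h): 150·exp(−0.17329·8) = 37.500 mg/L
C(62) = 0.002 + 0.029 + 0.098 + 0.546 + 2.210 + 3.416 + 37.500 = 43.800 mg/L

43.800 mg/L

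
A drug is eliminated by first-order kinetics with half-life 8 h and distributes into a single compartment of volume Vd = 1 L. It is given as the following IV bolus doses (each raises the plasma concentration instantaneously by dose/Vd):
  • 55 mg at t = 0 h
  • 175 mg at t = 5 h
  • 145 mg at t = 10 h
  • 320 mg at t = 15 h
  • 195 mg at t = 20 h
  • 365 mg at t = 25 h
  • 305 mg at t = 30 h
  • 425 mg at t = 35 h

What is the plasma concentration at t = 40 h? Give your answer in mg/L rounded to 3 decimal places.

k = ln 2 / 8 = 0.08664 per h
Dose 1 (55 mg at t=0 h): 55·exp(−0.08664·40) = 1.719 mg/L
Dose 2 (175 mg at t=5 h): 175·exp(−0.08664·35) = 8.434 mg/L
Dose 3 (145 mg at t=10 h): 145·exp(−0.08664·30) = 10.777 mg/L
Dose 4 (320 mg at t=15 h): 320·exp(−0.08664·25) = 36.680 mg/L
Dose 5 (195 mg at t=20 h): 195·exp(−0.08664·20) = 34.471 mg/L
Dose 6 (365 mg at t=25 h): 365·exp(−0.08664·15) = 99.509 mg/L
Dose 7 (305 mg at t=30 h): 305·exp(−0.08664·10) = 128.237 mg/L
Dose 8 (425 mg at t=35 h): 425·exp(−0.08664·5) = 275.578 mg/L
C(40) = 1.719 + 8.434 + 10.777 + 36.680 + 34.471 + 99.509 + 128.237 + 275.578 = 595.405 mg/L

595.405 mg/L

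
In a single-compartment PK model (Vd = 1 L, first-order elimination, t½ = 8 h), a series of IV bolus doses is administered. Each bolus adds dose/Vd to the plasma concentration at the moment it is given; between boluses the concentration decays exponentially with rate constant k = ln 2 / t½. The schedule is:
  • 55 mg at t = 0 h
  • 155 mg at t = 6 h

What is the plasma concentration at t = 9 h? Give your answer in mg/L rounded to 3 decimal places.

k = ln 2 / 8 = 0.08664 per h
Dose 1 (55 mg at t=0 h): 55·exp(−0.08664·9) = 25.218 mg/L
Dose 2 (155 mg at t=6 h): 155·exp(−0.08664·3) = 119.521 mg/L
C(9) = 25.218 + 119.521 = 144.739 mg/L

144.739 mg/L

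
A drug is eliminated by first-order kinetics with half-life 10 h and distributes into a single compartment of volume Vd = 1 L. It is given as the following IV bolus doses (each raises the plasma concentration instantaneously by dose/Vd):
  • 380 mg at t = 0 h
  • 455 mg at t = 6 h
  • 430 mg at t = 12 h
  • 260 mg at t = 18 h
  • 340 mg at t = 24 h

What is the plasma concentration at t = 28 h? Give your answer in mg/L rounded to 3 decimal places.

k = ln 2 / 10 = 0.06931 per h
Dose 1 (380 mg at t=0 h): 380·exp(−0.06931·28) = 54.563 mg/L
Dose 2 (455 mg at t=6 h): 455·exp(−0.06931·22) = 99.025 mg/L
Dose 3 (430 mg at t=12 h): 430·exp(−0.06931·16) = 141.847 mg/L
Dose 4 (260 mg at t=18 h): 260·exp(−0.06931·10) = 130.000 mg/L
Dose 5 (340 mg at t=24 h): 340·exp(−0.06931·4) = 257.672 mg/L
C(28) = 54.563 + 99.025 + 141.847 + 130.000 + 257.672 = 683.107 mg/L

683.107 mg/L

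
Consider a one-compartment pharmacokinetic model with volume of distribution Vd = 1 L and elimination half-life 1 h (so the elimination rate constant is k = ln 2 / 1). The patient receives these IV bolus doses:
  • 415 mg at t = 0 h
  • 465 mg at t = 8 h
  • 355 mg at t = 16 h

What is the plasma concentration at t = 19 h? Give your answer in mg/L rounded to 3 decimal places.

k = ln 2 / 1 = 0.69315 per h
Dose 1 (415 mg at t=0 h): 415·exp(−0.69315·19) = 0.001 mg/L
Dose 2 (465 mg at t=8 h): 465·exp(−0.69315·11) = 0.227 mg/L
Dose 3 (355 mg at t=16 h): 355·exp(−0.69315·3) = 44.375 mg/L
C(19) = 0.001 + 0.227 + 44.375 = 44.603 mg/L

44.603 mg/L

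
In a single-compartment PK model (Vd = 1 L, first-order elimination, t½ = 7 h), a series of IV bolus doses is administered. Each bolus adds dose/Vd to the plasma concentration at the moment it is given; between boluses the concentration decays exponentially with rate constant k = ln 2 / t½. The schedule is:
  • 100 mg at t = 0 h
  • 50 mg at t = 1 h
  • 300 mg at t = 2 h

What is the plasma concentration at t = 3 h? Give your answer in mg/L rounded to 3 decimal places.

387.034 mg/L

k = ln 2 / 7 = 0.09902 per h
Dose 1 (100 mg at t=0 h): 100·exp(−0.09902·3) = 74.300 mg/L
Dose 2 (50 mg at t=1 h): 50·exp(−0.09902·2) = 41.017 mg/L
Dose 3 (300 mg at t=2 h): 300·exp(−0.09902·1) = 271.717 mg/L
C(3) = 74.300 + 41.017 + 271.717 = 387.034 mg/L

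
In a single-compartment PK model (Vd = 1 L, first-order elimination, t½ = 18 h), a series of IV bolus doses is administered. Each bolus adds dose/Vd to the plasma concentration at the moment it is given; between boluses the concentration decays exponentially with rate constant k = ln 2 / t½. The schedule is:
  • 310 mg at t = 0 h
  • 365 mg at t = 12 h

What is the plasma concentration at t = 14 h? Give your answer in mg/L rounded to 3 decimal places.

518.756 mg/L

k = ln 2 / 18 = 0.03851 per h
Dose 1 (310 mg at t=0 h): 310·exp(−0.03851·14) = 180.812 mg/L
Dose 2 (365 mg at t=12 h): 365·exp(−0.03851·2) = 337.944 mg/L
C(14) = 180.812 + 337.944 = 518.756 mg/L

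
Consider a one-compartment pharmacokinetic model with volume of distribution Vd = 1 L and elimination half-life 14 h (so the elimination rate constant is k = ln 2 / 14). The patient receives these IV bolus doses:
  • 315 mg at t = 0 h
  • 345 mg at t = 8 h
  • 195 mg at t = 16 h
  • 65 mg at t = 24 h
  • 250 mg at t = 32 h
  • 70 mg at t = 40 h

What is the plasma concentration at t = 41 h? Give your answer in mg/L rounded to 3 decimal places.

420.010 mg/L

k = ln 2 / 14 = 0.04951 per h
Dose 1 (315 mg at t=0 h): 315·exp(−0.04951·41) = 41.374 mg/L
Dose 2 (345 mg at t=8 h): 345·exp(−0.04951·33) = 67.336 mg/L
Dose 3 (195 mg at t=16 h): 195·exp(−0.04951·25) = 56.556 mg/L
Dose 4 (65 mg at t=24 h): 65·exp(−0.04951·17) = 28.014 mg/L
Dose 5 (250 mg at t=32 h): 250·exp(−0.04951·9) = 160.111 mg/L
Dose 6 (70 mg at t=40 h): 70·exp(−0.04951·1) = 66.619 mg/L
C(41) = 41.374 + 67.336 + 56.556 + 28.014 + 160.111 + 66.619 = 420.010 mg/L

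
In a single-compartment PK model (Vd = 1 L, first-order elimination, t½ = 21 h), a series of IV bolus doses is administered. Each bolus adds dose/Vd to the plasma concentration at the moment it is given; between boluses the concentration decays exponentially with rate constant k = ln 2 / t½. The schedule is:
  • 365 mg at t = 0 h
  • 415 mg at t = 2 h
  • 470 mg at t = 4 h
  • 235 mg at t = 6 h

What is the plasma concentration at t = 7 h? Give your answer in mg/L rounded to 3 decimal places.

1294.624 mg/L

k = ln 2 / 21 = 0.03301 per h
Dose 1 (365 mg at t=0 h): 365·exp(−0.03301·7) = 289.701 mg/L
Dose 2 (415 mg at t=2 h): 415·exp(−0.03301·5) = 351.864 mg/L
Dose 3 (470 mg at t=4 h): 470·exp(−0.03301·3) = 425.690 mg/L
Dose 4 (235 mg at t=6 h): 235·exp(−0.03301·1) = 227.370 mg/L
C(7) = 289.701 + 351.864 + 425.690 + 227.370 = 1294.624 mg/L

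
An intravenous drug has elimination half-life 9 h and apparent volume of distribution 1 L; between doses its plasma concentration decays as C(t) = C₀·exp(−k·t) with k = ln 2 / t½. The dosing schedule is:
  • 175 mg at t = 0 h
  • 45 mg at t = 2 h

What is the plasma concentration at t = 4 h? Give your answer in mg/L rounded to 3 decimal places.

k = ln 2 / 9 = 0.07702 per h
Dose 1 (175 mg at t=0 h): 175·exp(−0.07702·4) = 128.602 mg/L
Dose 2 (45 mg at t=2 h): 45·exp(−0.07702·2) = 38.576 mg/L
C(4) = 128.602 + 38.576 = 167.178 mg/L

167.178 mg/L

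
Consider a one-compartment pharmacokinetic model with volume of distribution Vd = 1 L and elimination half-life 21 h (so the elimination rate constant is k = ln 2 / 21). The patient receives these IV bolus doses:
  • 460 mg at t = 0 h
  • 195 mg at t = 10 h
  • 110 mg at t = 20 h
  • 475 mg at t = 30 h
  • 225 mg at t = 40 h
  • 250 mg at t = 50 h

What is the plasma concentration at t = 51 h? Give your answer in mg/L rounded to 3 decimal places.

k = ln 2 / 21 = 0.03301 per h
Dose 1 (460 mg at t=0 h): 460·exp(−0.03301·51) = 85.445 mg/L
Dose 2 (195 mg at t=10 h): 195·exp(−0.03301·41) = 50.386 mg/L
Dose 3 (110 mg at t=20 h): 110·exp(−0.03301·31) = 39.538 mg/L
Dose 4 (475 mg at t=30 h): 475·exp(−0.03301·21) = 237.500 mg/L
Dose 5 (225 mg at t=40 h): 225·exp(−0.03301·11) = 156.495 mg/L
Dose 6 (250 mg at t=50 h): 250·exp(−0.03301·1) = 241.883 mg/L
C(51) = 85.445 + 50.386 + 39.538 + 237.500 + 156.495 + 241.883 = 811.246 mg/L

811.246 mg/L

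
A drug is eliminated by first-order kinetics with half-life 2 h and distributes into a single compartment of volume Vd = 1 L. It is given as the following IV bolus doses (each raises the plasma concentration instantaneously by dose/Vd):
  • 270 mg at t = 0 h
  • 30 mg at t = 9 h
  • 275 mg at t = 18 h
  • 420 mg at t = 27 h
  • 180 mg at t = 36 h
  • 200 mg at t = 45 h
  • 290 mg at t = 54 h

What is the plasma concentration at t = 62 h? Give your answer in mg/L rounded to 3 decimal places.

k = ln 2 / 2 = 0.34657 per h
Dose 1 (270 mg at t=0 h): 270·exp(−0.34657·62) = 0.000 mg/L
Dose 2 (30 mg at t=9 h): 30·exp(−0.34657·53) = 0.000 mg/L
Dose 3 (275 mg at t=18 h): 275·exp(−0.34657·44) = 0.000 mg/L
Dose 4 (420 mg at t=27 h): 420·exp(−0.34657·35) = 0.002 mg/L
Dose 5 (180 mg at t=36 h): 180·exp(−0.34657·26) = 0.022 mg/L
Dose 6 (200 mg at t=45 h): 200·exp(−0.34657·17) = 0.552 mg/L
Dose 7 (290 mg at t=54 h): 290·exp(−0.34657·8) = 18.125 mg/L
C(62) = 0.000 + 0.000 + 0.000 + 0.002 + 0.022 + 0.552 + 18.125 = 18.702 mg/L

18.702 mg/L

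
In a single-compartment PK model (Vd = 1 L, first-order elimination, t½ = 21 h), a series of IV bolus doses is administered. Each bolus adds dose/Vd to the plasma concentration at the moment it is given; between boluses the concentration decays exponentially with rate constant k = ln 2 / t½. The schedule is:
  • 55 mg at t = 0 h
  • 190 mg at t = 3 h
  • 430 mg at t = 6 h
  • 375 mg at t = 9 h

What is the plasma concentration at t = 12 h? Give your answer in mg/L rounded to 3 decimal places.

870.572 mg/L

k = ln 2 / 21 = 0.03301 per h
Dose 1 (55 mg at t=0 h): 55·exp(−0.03301·12) = 37.012 mg/L
Dose 2 (190 mg at t=3 h): 190·exp(−0.03301·9) = 141.169 mg/L
Dose 3 (430 mg at t=6 h): 430·exp(−0.03301·6) = 352.744 mg/L
Dose 4 (375 mg at t=9 h): 375·exp(−0.03301·3) = 339.646 mg/L
C(12) = 37.012 + 141.169 + 352.744 + 339.646 = 870.572 mg/L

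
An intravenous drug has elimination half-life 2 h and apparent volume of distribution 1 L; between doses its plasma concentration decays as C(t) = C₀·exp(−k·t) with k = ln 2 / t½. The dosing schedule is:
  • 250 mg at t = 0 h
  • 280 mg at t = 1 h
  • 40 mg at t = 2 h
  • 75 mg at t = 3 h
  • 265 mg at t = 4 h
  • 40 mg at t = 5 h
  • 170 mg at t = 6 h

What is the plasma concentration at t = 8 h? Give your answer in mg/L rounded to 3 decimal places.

k = ln 2 / 2 = 0.34657 per h
Dose 1 (250 mg at t=0 h): 250·exp(−0.34657·8) = 15.625 mg/L
Dose 2 (280 mg at t=1 h): 280·exp(−0.34657·7) = 24.749 mg/L
Dose 3 (40 mg at t=2 h): 40·exp(−0.34657·6) = 5.000 mg/L
Dose 4 (75 mg at t=3 h): 75·exp(−0.34657·5) = 13.258 mg/L
Dose 5 (265 mg at t=4 h): 265·exp(−0.34657·4) = 66.250 mg/L
Dose 6 (40 mg at t=5 h): 40·exp(−0.34657·3) = 14.142 mg/L
Dose 7 (170 mg at t=6 h): 170·exp(−0.34657·2) = 85.000 mg/L
C(8) = 15.625 + 24.749 + 5.000 + 13.258 + 66.250 + 14.142 + 85.000 = 224.024 mg/L

224.024 mg/L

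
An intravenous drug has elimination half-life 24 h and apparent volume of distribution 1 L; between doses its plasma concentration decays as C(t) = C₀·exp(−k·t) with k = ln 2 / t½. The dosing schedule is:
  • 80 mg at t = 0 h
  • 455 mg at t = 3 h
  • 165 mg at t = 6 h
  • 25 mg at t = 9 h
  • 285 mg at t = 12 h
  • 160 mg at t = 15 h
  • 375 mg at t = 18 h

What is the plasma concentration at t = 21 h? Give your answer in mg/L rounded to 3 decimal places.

k = ln 2 / 24 = 0.02888 per h
Dose 1 (80 mg at t=0 h): 80·exp(−0.02888·21) = 43.620 mg/L
Dose 2 (455 mg at t=3 h): 455·exp(−0.02888·18) = 270.545 mg/L
Dose 3 (165 mg at t=6 h): 165·exp(−0.02888·15) = 106.989 mg/L
Dose 4 (25 mg at t=9 h): 25·exp(−0.02888·12) = 17.678 mg/L
Dose 5 (285 mg at t=12 h): 285·exp(−0.02888·9) = 219.765 mg/L
Dose 6 (160 mg at t=15 h): 160·exp(−0.02888·6) = 134.543 mg/L
Dose 7 (375 mg at t=18 h): 375·exp(−0.02888·3) = 343.877 mg/L
C(21) = 43.620 + 270.545 + 106.989 + 17.678 + 219.765 + 134.543 + 343.877 = 1137.017 mg/L

1137.017 mg/L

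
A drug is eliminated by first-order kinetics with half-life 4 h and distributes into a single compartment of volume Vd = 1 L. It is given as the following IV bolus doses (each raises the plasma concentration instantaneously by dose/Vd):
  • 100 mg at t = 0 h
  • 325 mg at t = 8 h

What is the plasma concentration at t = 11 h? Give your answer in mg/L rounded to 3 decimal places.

k = ln 2 / 4 = 0.17329 per h
Dose 1 (100 mg at t=0 h): 100·exp(−0.17329·11) = 14.865 mg/L
Dose 2 (325 mg at t=8 h): 325·exp(−0.17329·3) = 193.246 mg/L
C(11) = 14.865 + 193.246 = 208.111 mg/L

208.111 mg/L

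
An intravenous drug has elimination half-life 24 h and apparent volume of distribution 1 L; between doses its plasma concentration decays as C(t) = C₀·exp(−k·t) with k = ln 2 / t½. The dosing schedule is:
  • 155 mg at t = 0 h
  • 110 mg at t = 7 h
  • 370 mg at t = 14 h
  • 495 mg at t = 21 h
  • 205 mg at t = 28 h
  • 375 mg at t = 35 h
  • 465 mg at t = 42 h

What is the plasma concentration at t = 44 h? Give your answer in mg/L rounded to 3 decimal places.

1348.805 mg/L

k = ln 2 / 24 = 0.02888 per h
Dose 1 (155 mg at t=0 h): 155·exp(−0.02888·44) = 43.495 mg/L
Dose 2 (110 mg at t=7 h): 110·exp(−0.02888·37) = 37.784 mg/L
Dose 3 (370 mg at t=14 h): 370·exp(−0.02888·30) = 155.566 mg/L
Dose 4 (495 mg at t=21 h): 495·exp(−0.02888·23) = 254.752 mg/L
Dose 5 (205 mg at t=28 h): 205·exp(−0.02888·16) = 129.142 mg/L
Dose 6 (375 mg at t=35 h): 375·exp(−0.02888·9) = 289.165 mg/L
Dose 7 (465 mg at t=42 h): 465·exp(−0.02888·2) = 438.902 mg/L
C(44) = 43.495 + 37.784 + 155.566 + 254.752 + 129.142 + 289.165 + 438.902 = 1348.805 mg/L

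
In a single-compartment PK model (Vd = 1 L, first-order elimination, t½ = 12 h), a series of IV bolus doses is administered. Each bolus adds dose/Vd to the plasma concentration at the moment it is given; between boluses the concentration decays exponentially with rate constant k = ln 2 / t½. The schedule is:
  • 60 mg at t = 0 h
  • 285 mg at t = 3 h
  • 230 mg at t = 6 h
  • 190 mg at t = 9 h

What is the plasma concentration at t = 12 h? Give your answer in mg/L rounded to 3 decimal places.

k = ln 2 / 12 = 0.05776 per h
Dose 1 (60 mg at t=0 h): 60·exp(−0.05776·12) = 30.000 mg/L
Dose 2 (285 mg at t=3 h): 285·exp(−0.05776·9) = 169.462 mg/L
Dose 3 (230 mg at t=6 h): 230·exp(−0.05776·6) = 162.635 mg/L
Dose 4 (190 mg at t=9 h): 190·exp(−0.05776·3) = 159.770 mg/L
C(12) = 30.000 + 169.462 + 162.635 + 159.770 = 521.867 mg/L

521.867 mg/L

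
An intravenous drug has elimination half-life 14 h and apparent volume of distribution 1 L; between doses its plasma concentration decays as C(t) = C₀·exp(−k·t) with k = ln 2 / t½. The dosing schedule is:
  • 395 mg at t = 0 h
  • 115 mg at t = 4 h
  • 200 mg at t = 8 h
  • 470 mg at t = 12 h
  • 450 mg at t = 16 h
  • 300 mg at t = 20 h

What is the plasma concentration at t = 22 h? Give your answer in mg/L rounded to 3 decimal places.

k = ln 2 / 14 = 0.04951 per h
Dose 1 (395 mg at t=0 h): 395·exp(−0.04951·22) = 132.908 mg/L
Dose 2 (115 mg at t=4 h): 115·exp(−0.04951·18) = 47.169 mg/L
Dose 3 (200 mg at t=8 h): 200·exp(−0.04951·14) = 100.000 mg/L
Dose 4 (470 mg at t=12 h): 470·exp(−0.04951·10) = 286.468 mg/L
Dose 5 (450 mg at t=16 h): 450·exp(−0.04951·6) = 334.349 mg/L
Dose 6 (300 mg at t=20 h): 300·exp(−0.04951·2) = 271.717 mg/L
C(22) = 132.908 + 47.169 + 100.000 + 286.468 + 334.349 + 271.717 = 1172.611 mg/L

1172.611 mg/L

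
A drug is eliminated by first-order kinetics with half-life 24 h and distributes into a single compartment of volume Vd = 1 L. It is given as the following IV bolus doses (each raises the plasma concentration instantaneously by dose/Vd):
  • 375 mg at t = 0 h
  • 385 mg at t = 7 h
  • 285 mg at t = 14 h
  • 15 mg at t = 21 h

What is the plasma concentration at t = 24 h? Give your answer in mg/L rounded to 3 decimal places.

650.394 mg/L

k = ln 2 / 24 = 0.02888 per h
Dose 1 (375 mg at t=0 h): 375·exp(−0.02888·24) = 187.500 mg/L
Dose 2 (385 mg at t=7 h): 385·exp(−0.02888·17) = 235.630 mg/L
Dose 3 (285 mg at t=14 h): 285·exp(−0.02888·10) = 213.509 mg/L
Dose 4 (15 mg at t=21 h): 15·exp(−0.02888·3) = 13.755 mg/L
C(24) = 187.500 + 235.630 + 213.509 + 13.755 = 650.394 mg/L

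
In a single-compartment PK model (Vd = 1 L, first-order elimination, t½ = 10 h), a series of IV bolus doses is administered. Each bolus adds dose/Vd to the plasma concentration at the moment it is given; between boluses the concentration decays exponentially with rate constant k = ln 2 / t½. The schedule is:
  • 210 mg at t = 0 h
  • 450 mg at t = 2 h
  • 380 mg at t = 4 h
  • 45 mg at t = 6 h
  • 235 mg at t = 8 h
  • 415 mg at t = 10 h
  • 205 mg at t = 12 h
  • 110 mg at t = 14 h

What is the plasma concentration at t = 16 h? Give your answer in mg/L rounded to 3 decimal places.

k = ln 2 / 10 = 0.06931 per h
Dose 1 (210 mg at t=0 h): 210·exp(−0.06931·16) = 69.274 mg/L
Dose 2 (450 mg at t=2 h): 450·exp(−0.06931·14) = 170.518 mg/L
Dose 3 (380 mg at t=4 h): 380·exp(−0.06931·12) = 165.405 mg/L
Dose 4 (45 mg at t=6 h): 45·exp(−0.06931·10) = 22.500 mg/L
Dose 5 (235 mg at t=8 h): 235·exp(−0.06931·8) = 134.972 mg/L
Dose 6 (415 mg at t=10 h): 415·exp(−0.06931·6) = 273.798 mg/L
Dose 7 (205 mg at t=12 h): 205·exp(−0.06931·4) = 155.361 mg/L
Dose 8 (110 mg at t=14 h): 110·exp(−0.06931·2) = 95.761 mg/L
C(16) = 69.274 + 170.518 + 165.405 + 22.500 + 134.972 + 273.798 + 155.361 + 95.761 = 1087.588 mg/L

1087.588 mg/L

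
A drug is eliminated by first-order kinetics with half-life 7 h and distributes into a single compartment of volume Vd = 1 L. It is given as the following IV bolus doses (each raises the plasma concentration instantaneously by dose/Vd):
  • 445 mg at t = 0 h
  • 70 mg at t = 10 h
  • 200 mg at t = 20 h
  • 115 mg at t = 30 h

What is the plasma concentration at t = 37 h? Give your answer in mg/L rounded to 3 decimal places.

k = ln 2 / 7 = 0.09902 per h
Dose 1 (445 mg at t=0 h): 445·exp(−0.09902·37) = 11.408 mg/L
Dose 2 (70 mg at t=10 h): 70·exp(−0.09902·27) = 4.830 mg/L
Dose 3 (200 mg at t=20 h): 200·exp(−0.09902·17) = 37.150 mg/L
Dose 4 (115 mg at t=30 h): 115·exp(−0.09902·7) = 57.500 mg/L
C(37) = 11.408 + 4.830 + 37.150 + 57.500 = 110.888 mg/L

110.888 mg/L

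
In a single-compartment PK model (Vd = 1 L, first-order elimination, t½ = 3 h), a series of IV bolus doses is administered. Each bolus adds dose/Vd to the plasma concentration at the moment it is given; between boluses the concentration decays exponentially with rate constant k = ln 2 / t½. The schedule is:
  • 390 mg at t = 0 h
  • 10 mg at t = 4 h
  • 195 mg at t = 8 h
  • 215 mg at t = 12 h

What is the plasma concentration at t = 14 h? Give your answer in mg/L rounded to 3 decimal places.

k = ln 2 / 3 = 0.23105 per h
Dose 1 (390 mg at t=0 h): 390·exp(−0.23105·14) = 15.355 mg/L
Dose 2 (10 mg at t=4 h): 10·exp(−0.23105·10) = 0.992 mg/L
Dose 3 (195 mg at t=8 h): 195·exp(−0.23105·6) = 48.750 mg/L
Dose 4 (215 mg at t=12 h): 215·exp(−0.23105·2) = 135.442 mg/L
C(14) = 15.355 + 0.992 + 48.750 + 135.442 = 200.539 mg/L

200.539 mg/L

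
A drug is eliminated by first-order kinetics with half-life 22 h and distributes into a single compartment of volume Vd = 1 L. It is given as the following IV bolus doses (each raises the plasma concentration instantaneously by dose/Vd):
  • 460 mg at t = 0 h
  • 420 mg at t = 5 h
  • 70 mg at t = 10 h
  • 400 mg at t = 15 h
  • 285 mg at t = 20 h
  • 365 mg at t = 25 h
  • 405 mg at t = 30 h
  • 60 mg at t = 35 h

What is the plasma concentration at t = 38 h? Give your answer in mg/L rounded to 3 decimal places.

1283.519 mg/L

k = ln 2 / 22 = 0.03151 per h
Dose 1 (460 mg at t=0 h): 460·exp(−0.03151·38) = 138.930 mg/L
Dose 2 (420 mg at t=5 h): 420·exp(−0.03151·33) = 148.492 mg/L
Dose 3 (70 mg at t=10 h): 70·exp(−0.03151·28) = 28.971 mg/L
Dose 4 (400 mg at t=15 h): 400·exp(−0.03151·23) = 193.797 mg/L
Dose 5 (285 mg at t=20 h): 285·exp(−0.03151·18) = 161.640 mg/L
Dose 6 (365 mg at t=25 h): 365·exp(−0.03151·13) = 242.332 mg/L
Dose 7 (405 mg at t=30 h): 405·exp(−0.03151·8) = 314.767 mg/L
Dose 8 (60 mg at t=35 h): 60·exp(−0.03151·3) = 54.589 mg/L
C(38) = 138.930 + 148.492 + 28.971 + 193.797 + 161.640 + 242.332 + 314.767 + 54.589 = 1283.519 mg/L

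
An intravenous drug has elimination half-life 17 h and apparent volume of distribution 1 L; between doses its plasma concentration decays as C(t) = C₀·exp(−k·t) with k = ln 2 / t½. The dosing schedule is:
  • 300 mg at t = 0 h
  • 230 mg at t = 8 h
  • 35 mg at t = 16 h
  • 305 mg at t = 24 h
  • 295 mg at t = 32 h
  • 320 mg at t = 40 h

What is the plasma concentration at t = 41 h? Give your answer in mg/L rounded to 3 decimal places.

793.002 mg/L

k = ln 2 / 17 = 0.04077 per h
Dose 1 (300 mg at t=0 h): 300·exp(−0.04077·41) = 56.378 mg/L
Dose 2 (230 mg at t=8 h): 230·exp(−0.04077·33) = 59.893 mg/L
Dose 3 (35 mg at t=16 h): 35·exp(−0.04077·25) = 12.629 mg/L
Dose 4 (305 mg at t=24 h): 305·exp(−0.04077·17) = 152.500 mg/L
Dose 5 (295 mg at t=32 h): 295·exp(−0.04077·9) = 204.387 mg/L
Dose 6 (320 mg at t=40 h): 320·exp(−0.04077·1) = 307.215 mg/L
C(41) = 56.378 + 59.893 + 12.629 + 152.500 + 204.387 + 307.215 = 793.002 mg/L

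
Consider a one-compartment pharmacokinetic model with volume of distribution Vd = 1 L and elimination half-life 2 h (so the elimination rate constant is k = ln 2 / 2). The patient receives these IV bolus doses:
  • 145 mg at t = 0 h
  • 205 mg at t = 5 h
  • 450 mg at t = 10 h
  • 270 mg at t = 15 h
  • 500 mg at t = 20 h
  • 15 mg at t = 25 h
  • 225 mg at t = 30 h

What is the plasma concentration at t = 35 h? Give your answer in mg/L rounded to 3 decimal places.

k = ln 2 / 2 = 0.34657 per h
Dose 1 (145 mg at t=0 h): 145·exp(−0.34657·35) = 0.001 mg/L
Dose 2 (205 mg at t=5 h): 205·exp(−0.34657·30) = 0.006 mg/L
Dose 3 (450 mg at t=10 h): 450·exp(−0.34657·25) = 0.078 mg/L
Dose 4 (270 mg at t=15 h): 270·exp(−0.34657·20) = 0.264 mg/L
Dose 5 (500 mg at t=20 h): 500·exp(−0.34657·15) = 2.762 mg/L
Dose 6 (15 mg at t=25 h): 15·exp(−0.34657·10) = 0.469 mg/L
Dose 7 (225 mg at t=30 h): 225·exp(−0.34657·5) = 39.775 mg/L
C(35) = 0.001 + 0.006 + 0.078 + 0.264 + 2.762 + 0.469 + 39.775 = 43.354 mg/L

43.354 mg/L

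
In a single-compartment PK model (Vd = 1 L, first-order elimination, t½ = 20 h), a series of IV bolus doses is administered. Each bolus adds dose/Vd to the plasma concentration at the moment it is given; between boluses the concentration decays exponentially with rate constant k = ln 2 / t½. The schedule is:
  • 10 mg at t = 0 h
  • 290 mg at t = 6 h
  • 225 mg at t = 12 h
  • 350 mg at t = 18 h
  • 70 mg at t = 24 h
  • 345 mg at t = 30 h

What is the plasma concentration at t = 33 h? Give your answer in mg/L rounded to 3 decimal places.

k = ln 2 / 20 = 0.03466 per h
Dose 1 (10 mg at t=0 h): 10·exp(−0.03466·33) = 3.186 mg/L
Dose 2 (290 mg at t=6 h): 290·exp(−0.03466·27) = 113.765 mg/L
Dose 3 (225 mg at t=12 h): 225·exp(−0.03466·21) = 108.668 mg/L
Dose 4 (350 mg at t=18 h): 350·exp(−0.03466·15) = 208.111 mg/L
Dose 5 (70 mg at t=24 h): 70·exp(−0.03466·9) = 51.243 mg/L
Dose 6 (345 mg at t=30 h): 345·exp(−0.03466·3) = 310.931 mg/L
C(33) = 3.186 + 113.765 + 108.668 + 208.111 + 51.243 + 310.931 = 795.905 mg/L

795.905 mg/L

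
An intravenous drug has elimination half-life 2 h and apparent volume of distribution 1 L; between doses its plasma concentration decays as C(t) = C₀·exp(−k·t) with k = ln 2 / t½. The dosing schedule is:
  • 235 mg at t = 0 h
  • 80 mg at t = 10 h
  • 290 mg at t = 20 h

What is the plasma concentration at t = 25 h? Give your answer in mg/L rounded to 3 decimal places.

51.748 mg/L

k = ln 2 / 2 = 0.34657 per h
Dose 1 (235 mg at t=0 h): 235·exp(−0.34657·25) = 0.041 mg/L
Dose 2 (80 mg at t=10 h): 80·exp(−0.34657·15) = 0.442 mg/L
Dose 3 (290 mg at t=20 h): 290·exp(−0.34657·5) = 51.265 mg/L
C(25) = 0.041 + 0.442 + 51.265 = 51.748 mg/L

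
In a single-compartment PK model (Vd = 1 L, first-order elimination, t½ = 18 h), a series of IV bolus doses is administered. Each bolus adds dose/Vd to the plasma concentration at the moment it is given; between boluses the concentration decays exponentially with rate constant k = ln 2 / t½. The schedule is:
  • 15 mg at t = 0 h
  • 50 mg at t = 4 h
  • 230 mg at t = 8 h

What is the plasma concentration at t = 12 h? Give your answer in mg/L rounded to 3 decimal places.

243.359 mg/L

k = ln 2 / 18 = 0.03851 per h
Dose 1 (15 mg at t=0 h): 15·exp(−0.03851·12) = 9.449 mg/L
Dose 2 (50 mg at t=4 h): 50·exp(−0.03851·8) = 36.743 mg/L
Dose 3 (230 mg at t=8 h): 230·exp(−0.03851·4) = 197.166 mg/L
C(12) = 9.449 + 36.743 + 197.166 = 243.359 mg/L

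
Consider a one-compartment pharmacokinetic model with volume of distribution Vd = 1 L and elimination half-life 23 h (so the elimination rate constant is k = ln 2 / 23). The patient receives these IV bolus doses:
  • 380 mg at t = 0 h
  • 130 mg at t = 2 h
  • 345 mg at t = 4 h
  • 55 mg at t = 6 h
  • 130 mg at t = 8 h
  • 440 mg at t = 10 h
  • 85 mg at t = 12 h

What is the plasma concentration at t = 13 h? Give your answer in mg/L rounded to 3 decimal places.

k = ln 2 / 23 = 0.03014 per h
Dose 1 (380 mg at t=0 h): 380·exp(−0.03014·13) = 256.824 mg/L
Dose 2 (130 mg at t=2 h): 130·exp(−0.03014·11) = 93.320 mg/L
Dose 3 (345 mg at t=4 h): 345·exp(−0.03014·9) = 263.042 mg/L
Dose 4 (55 mg at t=6 h): 55·exp(−0.03014·7) = 44.539 mg/L
Dose 5 (130 mg at t=8 h): 130·exp(−0.03014·5) = 111.816 mg/L
Dose 6 (440 mg at t=10 h): 440·exp(−0.03014·3) = 401.965 mg/L
Dose 7 (85 mg at t=12 h): 85·exp(−0.03014·1) = 82.477 mg/L
C(13) = 256.824 + 93.320 + 263.042 + 44.539 + 111.816 + 401.965 + 82.477 = 1253.982 mg/L

1253.982 mg/L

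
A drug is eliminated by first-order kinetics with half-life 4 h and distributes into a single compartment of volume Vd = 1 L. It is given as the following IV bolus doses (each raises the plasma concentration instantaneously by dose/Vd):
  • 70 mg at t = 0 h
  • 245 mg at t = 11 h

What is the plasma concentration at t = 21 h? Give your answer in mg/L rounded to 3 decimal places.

45.150 mg/L

k = ln 2 / 4 = 0.17329 per h
Dose 1 (70 mg at t=0 h): 70·exp(−0.17329·21) = 1.839 mg/L
Dose 2 (245 mg at t=11 h): 245·exp(−0.17329·10) = 43.310 mg/L
C(21) = 1.839 + 43.310 = 45.150 mg/L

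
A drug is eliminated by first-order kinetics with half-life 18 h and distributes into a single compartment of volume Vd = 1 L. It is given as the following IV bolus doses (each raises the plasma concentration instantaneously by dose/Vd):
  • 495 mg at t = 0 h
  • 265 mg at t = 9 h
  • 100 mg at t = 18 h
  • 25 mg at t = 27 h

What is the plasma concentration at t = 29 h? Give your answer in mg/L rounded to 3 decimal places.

k = ln 2 / 18 = 0.03851 per h
Dose 1 (495 mg at t=0 h): 495·exp(−0.03851·29) = 162.036 mg/L
Dose 2 (265 mg at t=9 h): 265·exp(−0.03851·20) = 122.678 mg/L
Dose 3 (100 mg at t=18 h): 100·exp(−0.03851·11) = 65.469 mg/L
Dose 4 (25 mg at t=27 h): 25·exp(−0.03851·2) = 23.147 mg/L
C(29) = 162.036 + 122.678 + 65.469 + 23.147 = 373.331 mg/L

373.331 mg/L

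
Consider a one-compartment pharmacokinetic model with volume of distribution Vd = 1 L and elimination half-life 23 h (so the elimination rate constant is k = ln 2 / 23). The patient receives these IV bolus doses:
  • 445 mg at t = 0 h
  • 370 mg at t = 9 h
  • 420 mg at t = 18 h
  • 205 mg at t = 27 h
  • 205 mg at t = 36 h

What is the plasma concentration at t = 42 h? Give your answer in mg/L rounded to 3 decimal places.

767.668 mg/L

k = ln 2 / 23 = 0.03014 per h
Dose 1 (445 mg at t=0 h): 445·exp(−0.03014·42) = 125.503 mg/L
Dose 2 (370 mg at t=9 h): 370·exp(−0.03014·33) = 136.864 mg/L
Dose 3 (420 mg at t=18 h): 420·exp(−0.03014·24) = 203.766 mg/L
Dose 4 (205 mg at t=27 h): 205·exp(−0.03014·15) = 130.446 mg/L
Dose 5 (205 mg at t=36 h): 205·exp(−0.03014·6) = 171.090 mg/L
C(42) = 125.503 + 136.864 + 203.766 + 130.446 + 171.090 = 767.668 mg/L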